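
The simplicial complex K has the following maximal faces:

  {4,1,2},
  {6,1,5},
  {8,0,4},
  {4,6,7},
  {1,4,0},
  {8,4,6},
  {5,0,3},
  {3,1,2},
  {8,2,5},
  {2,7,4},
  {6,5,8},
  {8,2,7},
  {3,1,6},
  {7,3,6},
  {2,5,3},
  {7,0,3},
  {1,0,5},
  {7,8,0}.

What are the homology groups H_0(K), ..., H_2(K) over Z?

H_0 ≅ Z,  H_1 ≅ Z ⊕ Z_2,  H_2 = 0.

We work with the vertex ordering 0 < 1 < 2 < 3 < 4 < 5 < 6 < 7 < 8. The simplices of K, each written with vertices in increasing order, are:

  0-simplices (9): [0], [1], [2], [3], [4], [5], [6], [7], [8]
  1-simplices (27): (27 of them)
  2-simplices (18): [0,1,4], [0,1,5], [0,3,5], [0,3,7], [0,4,8], [0,7,8], [1,2,3], [1,2,4], [1,3,6], [1,5,6], [2,3,5], [2,4,7], [2,5,8], [2,7,8], [3,6,7], [4,6,7], [4,6,8], [5,6,8]

giving chain groups C_0 ≅ Z^9, C_1 ≅ Z^27, C_2 ≅ Z^18.

Boundary ∂_1: C_1 → C_0 sends each edge [p,q] (with p < q) to q − p.
As a 9×27 matrix over Z this has rank 8, with invariant factors (1,1,1,1,1,1,1,1).

∂_2: C_2 → C_1 maps a triangle to the signed sum of its edges. For instance
  ∂[0,4,8] = [4,8] − [0,8] + [0,4],
  ∂[1,2,3] = [2,3] − [1,3] + [1,2].
As a 27×18 matrix over Z this has rank 18, with invariant factors (1,1,1,1,1,1,1,1,1,1,1,1,1,1,1,1,1,2).

Computing H_k = (kernel of ∂_k) / (image of ∂_{k+1}):

  H_0: rank C_0 − rank ∂_1 = 9 − 8 = 1, and the invariant factors of ∂_1 are all 1, so H_0 ≅ Z.
  H_1: rank ker ∂_1 − rank ∂_2 = (27 − 8) − 18 = 1, and ∂_2 has invariant factor 2 > 1, so H_1 ≅ Z ⊕ Z_2.
  H_2: rank ker ∂_2 − rank ∂_3 = (18 − 18) − 0 = 0, and there is no ∂_3, so H_2 ≅ 0.

(K is a triangulation of the Klein bottle.)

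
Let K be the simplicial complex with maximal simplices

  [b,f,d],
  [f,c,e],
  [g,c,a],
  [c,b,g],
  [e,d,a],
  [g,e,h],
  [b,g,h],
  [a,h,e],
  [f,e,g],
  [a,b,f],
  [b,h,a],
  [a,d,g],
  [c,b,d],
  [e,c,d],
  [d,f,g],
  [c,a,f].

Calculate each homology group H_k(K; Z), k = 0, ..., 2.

Fix the vertex order a < b < c < d < e < f < g < h and write every simplex with vertices in increasing order. Then dim K = 2 and the simplices of K are:

  0-simplices (8): a, b, c, d, e, f, g, h
  1-simplices (24): ab, ac, ad, ae, af, ag, ah, bc, bd, bf, bg, bh, cd, ce, cf, cg, de, df, dg, ef, eg, eh, fg, gh
  2-simplices (16): abf, abh, acf, acg, ade, adg, aeh, bcd, bcg, bdf, bgh, cde, cef, dfg, efg, egh

giving chain groups C_0 ≅ Z^8, C_1 ≅ Z^24, C_2 ≅ Z^16.

∂_1: C_1 → C_0 sends each edge [p,q] (with p < q) to q − p. For instance
  ∂ae = e − a.
The 8×24 boundary matrix has rank 7 and Smith normal form diag(1,1,1,1,1,1,1).

Boundary ∂_2: C_2 → C_1 acts by ∂[p,q,r] = [q,r] − [p,r] + [p,q]. For instance
  ∂acf = cf − af + ac,
  ∂adg = dg − ag + ad.
As a 24×16 matrix over Z this has rank 15, with invariant factors (1,1,1,1,1,1,1,1,1,1,1,1,1,1,1).

Now H_k = ker ∂_k / im ∂_{k+1}, so:

  H_0: rank C_0 − rank ∂_1 = 8 − 7 = 1, and the invariant factors of ∂_1 are all 1, so H_0 = Z.
  H_1: rank ker ∂_1 − rank ∂_2 = (24 − 7) − 15 = 2, and the invariant factors of ∂_2 are all 1, so H_1 = Z^2.
  H_2: rank ker ∂_2 − rank ∂_3 = (16 − 15) − 0 = 1, and there is no ∂_3, so H_2 = Z.

(K is a triangulation of the torus T^2.)

H_0 = Z,  H_1 = Z^2,  H_2 = Z.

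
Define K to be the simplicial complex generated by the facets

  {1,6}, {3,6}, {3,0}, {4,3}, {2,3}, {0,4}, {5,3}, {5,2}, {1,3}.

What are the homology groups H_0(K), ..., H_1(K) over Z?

Take the total order 0 < 1 < 2 < 3 < 4 < 5 < 6 on the vertex set. Then K (dimension 1) consists of the simplices:

  0-simplices (7): [0], [1], [2], [3], [4], [5], [6]
  1-simplices (9): [0,3], [0,4], [1,3], [1,6], [2,3], [2,5], [3,4], [3,5], [3,6]

giving chain groups C_0 ≅ Z^7, C_1 ≅ Z^9.

Boundary ∂_1: C_1 → C_0 is given by ∂[p,q] = [q] − [p].
As a 7×9 matrix over Z this has rank 6, with invariant factors (1,1,1,1,1,1).

Reading off H_k = ker ∂_k / im ∂_{k+1}:

  H_0: rank C_0 − rank ∂_1 = 7 − 6 = 1, and the invariant factors of ∂_1 are all 1, so H_0 ≅ Z.
  H_1: rank ker ∂_1 − rank ∂_2 = (9 − 6) − 0 = 3, and there is no ∂_2, so H_1 ≅ Z^3.

H_0 = Z,  H_1 = Z^3.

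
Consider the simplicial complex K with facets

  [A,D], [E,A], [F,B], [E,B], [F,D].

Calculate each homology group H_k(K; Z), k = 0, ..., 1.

H_0 ≅ Z,  H_1 ≅ Z.

Take the total order A < B < D < E < F on the vertex set. Then K (dimension 1) consists of the simplices:

  0-simplices (5): A, B, D, E, F
  1-simplices (5): AD, AE, BE, BF, DF

Hence C_0 ≅ Z^5, C_1 ≅ Z^5.

The boundary map ∂_1: C_1 → C_0 sends each edge [p,q] (with p < q) to q − p.
The 5×5 boundary matrix has rank 4 and Smith normal form diag(1,1,1,1).

Reading off H_k = ker ∂_k / im ∂_{k+1}:

  H_0: rank C_0 − rank ∂_1 = 5 − 4 = 1, and the invariant factors of ∂_1 are all 1, so H_0 = Z.
  H_1: rank ker ∂_1 − rank ∂_2 = (5 − 4) − 0 = 1, and there is no ∂_2, so H_1 = Z.

As a check, the Euler characteristic is 5 − 5 = 0, which agrees with 1 − 1 = 0.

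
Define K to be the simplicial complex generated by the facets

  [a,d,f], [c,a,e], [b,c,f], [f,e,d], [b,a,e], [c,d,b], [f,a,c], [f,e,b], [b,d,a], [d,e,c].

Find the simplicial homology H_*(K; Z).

Order the vertices as a < b < c < d < e < f. Listing each simplex with vertices in this order, K has dimension 2 with simplices:

  0-simplices (6): a, b, c, d, e, f
  1-simplices (15): ab, ac, ad, ae, af, bc, bd, be, bf, cd, ce, cf, de, df, ef
  2-simplices (10): abd, abe, ace, acf, adf, bcd, bcf, bef, cde, def

so the chain groups are C_0 ≅ Z^6, C_1 ≅ Z^15, C_2 ≅ Z^10.

Boundary ∂_1: C_1 → C_0 sends each edge [p,q] (with p < q) to q − p. For instance
  ∂ad = d − a.
As a 6×15 matrix over Z this has rank 5, with invariant factors (1,1,1,1,1).

Boundary ∂_2: C_2 → C_1 acts by ∂[p,q,r] = [q,r] − [p,r] + [p,q]. For instance
  ∂def = ef − df + de,
  ∂bcd = cd − bd + bc.
The resulting 15×10 matrix has rank 10, and its Smith normal form has invariant factors (1,1,1,1,1,1,1,1,1,2).

Computing H_k = (kernel of ∂_k) / (image of ∂_{k+1}):

  H_0: rank C_0 − rank ∂_1 = 6 − 5 = 1, and the invariant factors of ∂_1 are all 1, so H_0 ≅ Z.
  H_1: rank ker ∂_1 − rank ∂_2 = (15 − 5) − 10 = 0, and ∂_2 has invariant factor 2 > 1, so H_1 ≅ Z/2.
  H_2: rank ker ∂_2 − rank ∂_3 = (10 − 10) − 0 = 0, and there is no ∂_3, so H_2 ≅ 0.

(K is a triangulation of the real projective plane RP^2.)

H_0 = Z,  H_1 = Z/2,  H_2 = 0.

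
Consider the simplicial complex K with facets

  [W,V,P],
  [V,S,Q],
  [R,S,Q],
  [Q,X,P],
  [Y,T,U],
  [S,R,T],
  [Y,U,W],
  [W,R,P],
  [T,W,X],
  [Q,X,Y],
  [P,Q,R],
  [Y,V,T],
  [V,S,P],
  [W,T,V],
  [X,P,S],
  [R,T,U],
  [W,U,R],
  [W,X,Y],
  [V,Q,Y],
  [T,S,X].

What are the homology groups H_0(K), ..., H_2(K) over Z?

H_0 = Z,  H_1 = Z ⊕ Z/2Z,  H_2 = 0.

Take the total order P < Q < R < S < T < U < V < W < X < Y on the vertex set. Then K (dimension 2) consists of the simplices:

  0-simplices (10): P, Q, R, S, T, U, V, W, X, Y
  1-simplices (30): PQ, PR, PS, PV, PW, PX, QR, QS, QV, QX, QY, RS, RT, RU, RW, ST, SV, SX, TU, TV, TW, TX, TY, UW, UY, VW, VY, WX, WY, XY
  2-simplices (20): PQR, PQX, PRW, PSV, PSX, PVW, QRS, QSV, QVY, QXY, RST, RTU, RUW, STX, TUY, TVW, TVY, TWX, UWY, WXY

giving chain groups C_0 ≅ Z^10, C_1 ≅ Z^30, C_2 ≅ Z^20.

The boundary map ∂_1: C_1 → C_0 maps an edge to its endpoints' difference, ∂[p,q] = q − p.
This gives a 10×30 integer matrix of rank 9; reducing to Smith normal form yields diagonal entries (1,1,1,1,1,1,1,1,1).

The boundary map ∂_2: C_2 → C_1 maps a triangle to the signed sum of its edges. For instance
  ∂QRS = RS − QS + QR,
  ∂TVY = VY − TY + TV.
As a 30×20 matrix over Z this has rank 20, with invariant factors (1,1,1,1,1,1,1,1,1,1,1,1,1,1,1,1,1,1,1,2).

Now H_k = ker ∂_k / im ∂_{k+1}, so:

  H_0: rank C_0 − rank ∂_1 = 10 − 9 = 1, and the invariant factors of ∂_1 are all 1, so H_0 = Z.
  H_1: rank ker ∂_1 − rank ∂_2 = (30 − 9) − 20 = 1, and ∂_2 has invariant factor 2 > 1, so H_1 = Z ⊕ Z/2Z.
  H_2: rank ker ∂_2 − rank ∂_3 = (20 − 20) − 0 = 0, and there is no ∂_3, so H_2 = 0.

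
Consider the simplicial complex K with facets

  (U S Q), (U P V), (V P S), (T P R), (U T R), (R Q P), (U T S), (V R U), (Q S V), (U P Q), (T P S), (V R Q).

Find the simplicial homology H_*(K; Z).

Take the total order P < Q < R < S < T < U < V on the vertex set. Then K (dimension 2) consists of the simplices:

  0-simplices (7): P, Q, R, S, T, U, V
  1-simplices (18): PQ, PR, PS, PT, PU, PV, QR, QS, QU, QV, RT, RU, RV, ST, SU, SV, TU, UV
  2-simplices (12): PQR, PQU, PRT, PST, PSV, PUV, QRV, QSU, QSV, RTU, RUV, STU

giving chain groups C_0 ≅ Z^7, C_1 ≅ Z^18, C_2 ≅ Z^12.

The boundary map ∂_1: C_1 → C_0 maps an edge to its endpoints' difference, ∂[p,q] = q − p. For instance
  ∂PV = V − P.
This gives a 7×18 integer matrix of rank 6; reducing to Smith normal form yields diagonal entries (1,1,1,1,1,1).

Boundary ∂_2: C_2 → C_1 maps a triangle to the signed sum of its edges. For instance
  ∂PUV = UV − PV + PU,
  ∂PRT = RT − PT + PR.
The resulting 18×12 matrix has rank 12, and its Smith normal form has invariant factors (1,1,1,1,1,1,1,1,1,1,1,2).

Reading off H_k = ker ∂_k / im ∂_{k+1}:

  H_0: rank C_0 − rank ∂_1 = 7 − 6 = 1, and the invariant factors of ∂_1 are all 1, so H_0 ≅ Z.
  H_1: rank ker ∂_1 − rank ∂_2 = (18 − 6) − 12 = 0, and ∂_2 has invariant factor 2 > 1, so H_1 ≅ Z/2Z.
  H_2: rank ker ∂_2 − rank ∂_3 = (12 − 12) − 0 = 0, and there is no ∂_3, so H_2 ≅ 0.

(K is a triangulation of the real projective plane RP^2.)

H_0 ≅ Z,  H_1 ≅ Z/2Z,  H_2 = 0.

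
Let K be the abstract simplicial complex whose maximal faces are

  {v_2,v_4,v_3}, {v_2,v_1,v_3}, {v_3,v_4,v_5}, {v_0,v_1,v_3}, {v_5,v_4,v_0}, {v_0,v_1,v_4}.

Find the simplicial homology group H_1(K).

H_1 = Z.

We work with the vertex ordering v_0 < v_1 < v_2 < v_3 < v_4 < v_5. The simplices of K, each written with vertices in increasing order, are:

  0-simplices (6): [v_0], [v_1], [v_2], [v_3], [v_4], [v_5]
  1-simplices (12): [v_0,v_1], [v_0,v_3], [v_0,v_4], [v_0,v_5], [v_1,v_2], [v_1,v_3], [v_1,v_4], [v_2,v_3], [v_2,v_4], [v_3,v_4], [v_3,v_5], [v_4,v_5]
  2-simplices (6): [v_0,v_1,v_3], [v_0,v_1,v_4], [v_0,v_4,v_5], [v_1,v_2,v_3], [v_2,v_3,v_4], [v_3,v_4,v_5]

Hence C_0 ≅ Z^6, C_1 ≅ Z^12, C_2 ≅ Z^6.

The boundary map ∂_1: C_1 → C_0 is given by ∂[p,q] = [q] − [p].
The 6×12 boundary matrix has rank 5 and Smith normal form diag(1,1,1,1,1).

The boundary map ∂_2: C_2 → C_1 acts by ∂[p,q,r] = [q,r] − [p,r] + [p,q]. For instance
  ∂[v_0,v_1,v_4] = [v_1,v_4] − [v_0,v_4] + [v_0,v_1],
  ∂[v_3,v_4,v_5] = [v_4,v_5] − [v_3,v_5] + [v_3,v_4].
This gives a 12×6 integer matrix of rank 6; reducing to Smith normal form yields diagonal entries (1,1,1,1,1,1).

Reading off H_k = ker ∂_k / im ∂_{k+1}:

  H_1: rank ker ∂_1 − rank ∂_2 = (12 − 5) − 6 = 1, and the invariant factors of ∂_2 are all 1, so H_1 = Z.

(K is a triangulation of the cylinder S^1 x I.)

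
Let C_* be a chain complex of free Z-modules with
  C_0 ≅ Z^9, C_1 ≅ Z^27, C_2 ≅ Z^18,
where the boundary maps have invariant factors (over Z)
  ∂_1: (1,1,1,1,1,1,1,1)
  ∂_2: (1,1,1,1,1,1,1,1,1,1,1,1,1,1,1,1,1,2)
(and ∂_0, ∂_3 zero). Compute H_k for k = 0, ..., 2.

H_0: b_0 = 9 − 0 − 8 = 1; torsion from ∂_1 factors > 1: none. So H_0 ≅ Z.
H_1: b_1 = 27 − 8 − 18 = 1; torsion from ∂_2 factors > 1: [2]. So H_1 ≅ Z ⊕ Z/2.
H_2: b_2 = 18 − 18 − 0 = 0; torsion from ∂_3 factors > 1: none. So H_2 ≅ 0.

H_0 ≅ Z,  H_1 ≅ Z ⊕ Z/2,  H_2 = 0.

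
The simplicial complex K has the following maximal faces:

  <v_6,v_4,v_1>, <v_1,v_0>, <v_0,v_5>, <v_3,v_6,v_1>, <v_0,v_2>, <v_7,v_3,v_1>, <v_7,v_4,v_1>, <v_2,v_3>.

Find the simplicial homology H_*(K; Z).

Fix the vertex order v_0 < v_1 < v_2 < v_3 < v_4 < v_5 < v_6 < v_7 and write every simplex with vertices in increasing order. Then dim K = 2 and the simplices of K are:

  0-simplices (8): [v_0], [v_1], [v_2], [v_3], [v_4], [v_5], [v_6], [v_7]
  1-simplices (12): [v_0,v_1], [v_0,v_2], [v_0,v_5], [v_1,v_3], [v_1,v_4], [v_1,v_6], [v_1,v_7], [v_2,v_3], [v_3,v_6], [v_3,v_7], [v_4,v_6], [v_4,v_7]
  2-simplices (4): [v_1,v_3,v_6], [v_1,v_3,v_7], [v_1,v_4,v_6], [v_1,v_4,v_7]

so the chain groups are C_0 ≅ Z^8, C_1 ≅ Z^12, C_2 ≅ Z^4.

∂_1: C_1 → C_0 sends each edge [p,q] (with p < q) to q − p.
The resulting 8×12 matrix has rank 7, and its Smith normal form has invariant factors (1,1,1,1,1,1,1).

Boundary ∂_2: C_2 → C_1 maps a triangle to the signed sum of its edges. For instance
  ∂[v_1,v_4,v_7] = [v_4,v_7] − [v_1,v_7] + [v_1,v_4],
  ∂[v_1,v_4,v_6] = [v_4,v_6] − [v_1,v_6] + [v_1,v_4].
The 12×4 boundary matrix has rank 4 and Smith normal form diag(1,1,1,1).

From H_k ≅ ker(∂_k) / im(∂_{k+1}) we obtain:

  H_0: rank C_0 − rank ∂_1 = 8 − 7 = 1, and the invariant factors of ∂_1 are all 1, so H_0 ≅ Z.
  H_1: rank ker ∂_1 − rank ∂_2 = (12 − 7) − 4 = 1, and the invariant factors of ∂_2 are all 1, so H_1 ≅ Z.
  H_2: rank ker ∂_2 − rank ∂_3 = (4 − 4) − 0 = 0, and there is no ∂_3, so H_2 ≅ 0.

As a check, the Euler characteristic is 8 − 12 + 4 = 0, which agrees with 1 − 1 + 0 = 0.

H_0 = Z,  H_1 = Z,  H_2 = 0.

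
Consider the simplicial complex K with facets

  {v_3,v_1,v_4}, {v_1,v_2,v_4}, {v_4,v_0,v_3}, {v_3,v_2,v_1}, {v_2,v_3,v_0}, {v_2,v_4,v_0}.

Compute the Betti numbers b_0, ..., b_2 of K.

b_0 = 1, b_1 = 0, b_2 = 1.

We work with the vertex ordering v_0 < v_1 < v_2 < v_3 < v_4. The simplices of K, each written with vertices in increasing order, are:

  0-simplices (5): [v_0], [v_1], [v_2], [v_3], [v_4]
  1-simplices (9): [v_0,v_2], [v_0,v_3], [v_0,v_4], [v_1,v_2], [v_1,v_3], [v_1,v_4], [v_2,v_3], [v_2,v_4], [v_3,v_4]
  2-simplices (6): [v_0,v_2,v_3], [v_0,v_2,v_4], [v_0,v_3,v_4], [v_1,v_2,v_3], [v_1,v_2,v_4], [v_1,v_3,v_4]

so the chain groups are C_0 ≅ Z^5, C_1 ≅ Z^9, C_2 ≅ Z^6.

Boundary ∂_1: C_1 → C_0 is given by ∂[p,q] = [q] − [p].
The 5×9 boundary matrix has rank 4 and Smith normal form diag(1,1,1,1).

∂_2: C_2 → C_1 acts by ∂[p,q,r] = [q,r] − [p,r] + [p,q]. For instance
  ∂[v_1,v_2,v_3] = [v_2,v_3] − [v_1,v_3] + [v_1,v_2],
  ∂[v_1,v_3,v_4] = [v_3,v_4] − [v_1,v_4] + [v_1,v_3].
As a 9×6 matrix over Z this has rank 5, with invariant factors (1,1,1,1,1).

Reading off H_k = ker ∂_k / im ∂_{k+1}:

  H_0: rank C_0 − rank ∂_1 = 5 − 4 = 1, and the invariant factors of ∂_1 are all 1, so H_0 ≅ Z.
  H_1: rank ker ∂_1 − rank ∂_2 = (9 − 4) − 5 = 0, and the invariant factors of ∂_2 are all 1, so H_1 ≅ 0.
  H_2: rank ker ∂_2 − rank ∂_3 = (6 − 5) − 0 = 1, and there is no ∂_3, so H_2 ≅ Z.

Hence the Betti numbers are b_0 = 1, b_1 = 0, b_2 = 1.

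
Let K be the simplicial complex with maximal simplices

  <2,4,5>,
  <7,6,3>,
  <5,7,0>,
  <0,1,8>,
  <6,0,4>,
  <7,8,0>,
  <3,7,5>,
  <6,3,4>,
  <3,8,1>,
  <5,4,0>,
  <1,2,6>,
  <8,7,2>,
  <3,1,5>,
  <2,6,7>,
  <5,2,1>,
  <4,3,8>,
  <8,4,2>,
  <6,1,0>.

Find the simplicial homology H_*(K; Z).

Take the total order 0 < 1 < 2 < 3 < 4 < 5 < 6 < 7 < 8 on the vertex set. Then K (dimension 2) consists of the simplices:

  0-simplices (9): [0], [1], [2], [3], [4], [5], [6], [7], [8]
  1-simplices (27): (27 of them)
  2-simplices (18): [0,1,6], [0,1,8], [0,4,5], [0,4,6], [0,5,7], [0,7,8], [1,2,5], [1,2,6], [1,3,5], [1,3,8], [2,4,5], [2,4,8], [2,6,7], [2,7,8], [3,4,6], [3,4,8], [3,5,7], [3,6,7]

Hence C_0 ≅ Z^9, C_1 ≅ Z^27, C_2 ≅ Z^18.

The boundary map ∂_1: C_1 → C_0 is given by ∂[p,q] = [q] − [p].
The 9×27 boundary matrix has rank 8 and Smith normal form diag(1,1,1,1,1,1,1,1).

∂_2: C_2 → C_1 sends each 2-simplex [p,q,r] to [q,r] − [p,r] + [p,q]. For instance
  ∂[0,4,6] = [4,6] − [0,6] + [0,4],
  ∂[1,2,6] = [2,6] − [1,6] + [1,2].
The resulting 27×18 matrix has rank 17, and its Smith normal form has invariant factors (1,1,1,1,1,1,1,1,1,1,1,1,1,1,1,1,1).

From H_k ≅ ker(∂_k) / im(∂_{k+1}) we obtain:

  H_0: rank C_0 − rank ∂_1 = 9 − 8 = 1, and the invariant factors of ∂_1 are all 1, so H_0 ≅ Z.
  H_1: rank ker ∂_1 − rank ∂_2 = (27 − 8) − 17 = 2, and the invariant factors of ∂_2 are all 1, so H_1 ≅ Z^2.
  H_2: rank ker ∂_2 − rank ∂_3 = (18 − 17) − 0 = 1, and there is no ∂_3, so H_2 ≅ Z.

H_0 ≅ Z,  H_1 ≅ Z^2,  H_2 ≅ Z.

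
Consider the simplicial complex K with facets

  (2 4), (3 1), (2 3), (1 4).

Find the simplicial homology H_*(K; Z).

Fix the vertex order 1 < 2 < 3 < 4 and write every simplex with vertices in increasing order. Then dim K = 1 and the simplices of K are:

  0-simplices (4): [1], [2], [3], [4]
  1-simplices (4): [1,3], [1,4], [2,3], [2,4]

Hence C_0 ≅ Z^4, C_1 ≅ Z^4.

Boundary ∂_1: C_1 → C_0 sends each edge [p,q] (with p < q) to q − p. For instance
  ∂[1,4] = [4] − [1].
The 4×4 boundary matrix has rank 3 and Smith normal form diag(1,1,1).

Now H_k = ker ∂_k / im ∂_{k+1}, so:

  H_0: rank C_0 − rank ∂_1 = 4 − 3 = 1, and the invariant factors of ∂_1 are all 1, so H_0 = Z.
  H_1: rank ker ∂_1 − rank ∂_2 = (4 − 3) − 0 = 1, and there is no ∂_2, so H_1 = Z.

As a check, the Euler characteristic is 4 − 4 = 0, which agrees with 1 − 1 = 0.

H_0 ≅ Z,  H_1 ≅ Z.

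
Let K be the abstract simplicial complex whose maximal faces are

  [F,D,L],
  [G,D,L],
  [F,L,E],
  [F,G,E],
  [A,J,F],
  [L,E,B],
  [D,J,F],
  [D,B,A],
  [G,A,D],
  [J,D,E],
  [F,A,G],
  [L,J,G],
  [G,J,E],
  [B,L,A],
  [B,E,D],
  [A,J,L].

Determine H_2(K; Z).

K has 8 vertices, 24 edges, 16 triangles.
rank ∂_2 = 15, rank ∂_3 = 0 ⇒ b_2 = 16 − 15 − 0 = 1. So H_2 = Z.

H_2 = Z.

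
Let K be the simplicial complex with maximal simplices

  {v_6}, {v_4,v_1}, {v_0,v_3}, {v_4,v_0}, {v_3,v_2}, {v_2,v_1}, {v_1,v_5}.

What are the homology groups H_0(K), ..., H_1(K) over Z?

Order the vertices as v_0 < v_1 < v_2 < v_3 < v_4 < v_5 < v_6. Listing each simplex with vertices in this order, K has dimension 1 with simplices:

  0-simplices (7): [v_0], [v_1], [v_2], [v_3], [v_4], [v_5], [v_6]
  1-simplices (6): [v_0,v_3], [v_0,v_4], [v_1,v_2], [v_1,v_4], [v_1,v_5], [v_2,v_3]

so the chain groups are C_0 ≅ Z^7, C_1 ≅ Z^6.

Boundary ∂_1: C_1 → C_0 is given by ∂[p,q] = [q] − [p]. For instance
  ∂[v_1,v_4] = [v_4] − [v_1].
As a 7×6 matrix over Z this has rank 5, with invariant factors (1,1,1,1,1).

Now H_k = ker ∂_k / im ∂_{k+1}, so:

  H_0: rank C_0 − rank ∂_1 = 7 − 5 = 2, and the invariant factors of ∂_1 are all 1, so H_0 ≅ Z^2.
  H_1: rank ker ∂_1 − rank ∂_2 = (6 − 5) − 0 = 1, and there is no ∂_2, so H_1 ≅ Z.

H_0 = Z^2,  H_1 = Z.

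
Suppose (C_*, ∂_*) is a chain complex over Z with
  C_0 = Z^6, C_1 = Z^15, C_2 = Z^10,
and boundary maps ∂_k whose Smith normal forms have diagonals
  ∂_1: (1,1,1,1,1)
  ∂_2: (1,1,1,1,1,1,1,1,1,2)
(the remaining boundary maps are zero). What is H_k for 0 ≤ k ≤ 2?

H_0 ≅ Z,  H_1 ≅ Z/2,  H_2 = 0.

H_0: b_0 = 6 − 0 − 5 = 1; torsion from ∂_1 factors > 1: none. So H_0 ≅ Z.
H_1: b_1 = 15 − 5 − 10 = 0; torsion from ∂_2 factors > 1: [2]. So H_1 ≅ Z/2.
H_2: b_2 = 10 − 10 − 0 = 0; torsion from ∂_3 factors > 1: none. So H_2 ≅ 0.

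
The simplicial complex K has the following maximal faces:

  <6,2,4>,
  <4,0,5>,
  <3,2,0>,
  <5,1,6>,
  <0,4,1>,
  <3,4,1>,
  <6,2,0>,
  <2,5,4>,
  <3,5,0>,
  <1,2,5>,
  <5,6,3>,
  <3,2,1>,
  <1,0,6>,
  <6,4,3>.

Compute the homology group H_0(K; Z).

Take the total order 0 < 1 < 2 < 3 < 4 < 5 < 6 on the vertex set. Then K (dimension 2) consists of the simplices:

  0-simplices (7): [0], [1], [2], [3], [4], [5], [6]
  1-simplices (21): [0,1], [0,2], [0,3], [0,4], [0,5], [0,6], [1,2], [1,3], [1,4], [1,5], [1,6], [2,3], [2,4], [2,5], [2,6], [3,4], [3,5], [3,6], [4,5], [4,6], [5,6]
  2-simplices (14): [0,1,4], [0,1,6], [0,2,3], [0,2,6], [0,3,5], [0,4,5], [1,2,3], [1,2,5], [1,3,4], [1,5,6], [2,4,5], [2,4,6], [3,4,6], [3,5,6]

so the chain groups are C_0 ≅ Z^7, C_1 ≅ Z^21, C_2 ≅ Z^14.

∂_1: C_1 → C_0 sends each edge [p,q] (with p < q) to q − p. For instance
  ∂[2,4] = [4] − [2].
The resulting 7×21 matrix has rank 6, and its Smith normal form has invariant factors (1,1,1,1,1,1).

The boundary map ∂_2: C_2 → C_1 acts by ∂[p,q,r] = [q,r] − [p,r] + [p,q]. For instance
  ∂[3,4,6] = [4,6] − [3,6] + [3,4],
  ∂[3,5,6] = [5,6] − [3,6] + [3,5].
The resulting 21×14 matrix has rank 13, and its Smith normal form has invariant factors (1,1,1,1,1,1,1,1,1,1,1,1,1).

Computing H_k = (kernel of ∂_k) / (image of ∂_{k+1}):

  H_0: rank C_0 − rank ∂_1 = 7 − 6 = 1, and the invariant factors of ∂_1 are all 1, so H_0 = Z.

H_0 ≅ Z.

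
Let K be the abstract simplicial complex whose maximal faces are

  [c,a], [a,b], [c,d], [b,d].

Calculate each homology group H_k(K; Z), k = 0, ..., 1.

H_0 ≅ Z,  H_1 ≅ Z.

K has 4 vertices, 4 edges.
rank ∂_0 = 0, rank ∂_1 = 3 ⇒ b_0 = 4 − 0 − 3 = 1; all invariant factors of ∂_1 are 1 so no torsion. So H_0 ≅ Z.
rank ∂_1 = 3, rank ∂_2 = 0 ⇒ b_1 = 4 − 3 − 0 = 1. So H_1 ≅ Z.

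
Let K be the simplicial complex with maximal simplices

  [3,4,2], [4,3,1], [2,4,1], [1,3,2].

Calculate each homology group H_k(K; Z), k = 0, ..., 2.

Order the vertices as 1 < 2 < 3 < 4. Listing each simplex with vertices in this order, K has dimension 2 with simplices:

  0-simplices (4): [1], [2], [3], [4]
  1-simplices (6): [1,2], [1,3], [1,4], [2,3], [2,4], [3,4]
  2-simplices (4): [1,2,3], [1,2,4], [1,3,4], [2,3,4]

giving chain groups C_0 ≅ Z^4, C_1 ≅ Z^6, C_2 ≅ Z^4.

Boundary ∂_1: C_1 → C_0 maps an edge to its endpoints' difference, ∂[p,q] = q − p. For instance
  ∂[1,4] = [4] − [1].
This gives a 4×6 integer matrix of rank 3; reducing to Smith normal form yields diagonal entries (1,1,1).

The boundary map ∂_2: C_2 → C_1 acts by ∂[p,q,r] = [q,r] − [p,r] + [p,q]. For instance
  ∂[1,2,4] = [2,4] − [1,4] + [1,2],
  ∂[1,2,3] = [2,3] − [1,3] + [1,2].
This gives a 6×4 integer matrix of rank 3; reducing to Smith normal form yields diagonal entries (1,1,1).

Now H_k = ker ∂_k / im ∂_{k+1}, so:

  H_0: rank C_0 − rank ∂_1 = 4 − 3 = 1, and the invariant factors of ∂_1 are all 1, so H_0 ≅ Z.
  H_1: rank ker ∂_1 − rank ∂_2 = (6 − 3) − 3 = 0, and the invariant factors of ∂_2 are all 1, so H_1 ≅ 0.
  H_2: rank ker ∂_2 − rank ∂_3 = (4 − 3) − 0 = 1, and there is no ∂_3, so H_2 ≅ Z.

As a check, the Euler characteristic is 4 − 6 + 4 = 2, which agrees with 1 − 0 + 1 = 2.

H_0 ≅ Z,  H_1 = 0,  H_2 ≅ Z.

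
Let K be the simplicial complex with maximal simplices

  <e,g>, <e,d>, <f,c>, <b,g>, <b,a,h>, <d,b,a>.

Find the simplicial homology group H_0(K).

Order the vertices as a < b < c < d < e < f < g < h. Listing each simplex with vertices in this order, K has dimension 2 with simplices:

  0-simplices (8): a, b, c, d, e, f, g, h
  1-simplices (9): ab, ad, ah, bd, bg, bh, cf, de, eg
  2-simplices (2): abd, abh

Hence C_0 ≅ Z^8, C_1 ≅ Z^9, C_2 ≅ Z^2.

∂_1: C_1 → C_0 is given by ∂[p,q] = [q] − [p].
The 8×9 boundary matrix has rank 6 and Smith normal form diag(1,1,1,1,1,1).

Boundary ∂_2: C_2 → C_1 sends each 2-simplex [p,q,r] to [q,r] − [p,r] + [p,q]. For instance
  ∂abd = bd − ad + ab,
  ∂abh = bh − ah + ab.
The 9×2 boundary matrix has rank 2 and Smith normal form diag(1,1).

Reading off H_k = ker ∂_k / im ∂_{k+1}:

  H_0: rank C_0 − rank ∂_1 = 8 − 6 = 2, and the invariant factors of ∂_1 are all 1, so H_0 = Z^2.

H_0 ≅ Z^2.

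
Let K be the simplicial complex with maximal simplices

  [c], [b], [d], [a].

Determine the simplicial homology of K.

H_0 = Z^4.

Order the vertices as a < b < c < d. Listing each simplex with vertices in this order, K has dimension 0 with simplices:

  0-simplices (4): a, b, c, d

giving chain groups C_0 ≅ Z^4.

Reading off H_k = ker ∂_k / im ∂_{k+1}:

  H_0: rank C_0 − rank ∂_1 = 4 − 0 = 4, and there is no ∂_1, so H_0 ≅ Z^4.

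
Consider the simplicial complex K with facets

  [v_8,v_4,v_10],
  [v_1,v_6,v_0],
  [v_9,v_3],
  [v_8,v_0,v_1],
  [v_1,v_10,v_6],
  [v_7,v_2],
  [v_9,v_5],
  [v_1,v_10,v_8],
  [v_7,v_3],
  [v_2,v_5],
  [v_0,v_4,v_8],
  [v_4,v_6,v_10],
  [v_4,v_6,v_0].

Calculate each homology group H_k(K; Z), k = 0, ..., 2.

We work with the vertex ordering v_0 < v_1 < v_2 < v_3 < v_4 < v_5 < v_6 < v_7 < v_8 < v_9 < v_10. The simplices of K, each written with vertices in increasing order, are:

  0-simplices (11): [v_0], [v_1], [v_2], [v_3], [v_4], [v_5], [v_6], [v_7], [v_8], [v_9], [v_10]
  1-simplices (17): (17 of them)
  2-simplices (8): [v_0,v_1,v_6], [v_0,v_1,v_8], [v_0,v_4,v_6], [v_0,v_4,v_8], [v_1,v_6,v_10], [v_1,v_8,v_10], [v_4,v_6,v_10], [v_4,v_8,v_10]

giving chain groups C_0 ≅ Z^11, C_1 ≅ Z^17, C_2 ≅ Z^8.

Boundary ∂_1: C_1 → C_0 maps an edge to its endpoints' difference, ∂[p,q] = q − p.
The resulting 11×17 matrix has rank 9, and its Smith normal form has invariant factors (1,1,1,1,1,1,1,1,1).

The boundary map ∂_2: C_2 → C_1 maps a triangle to the signed sum of its edges. For instance
  ∂[v_4,v_8,v_10] = [v_8,v_10] − [v_4,v_10] + [v_4,v_8],
  ∂[v_0,v_4,v_6] = [v_4,v_6] − [v_0,v_6] + [v_0,v_4].
The 17×8 boundary matrix has rank 7 and Smith normal form diag(1,1,1,1,1,1,1).

Now H_k = ker ∂_k / im ∂_{k+1}, so:

  H_0: rank C_0 − rank ∂_1 = 11 − 9 = 2, and the invariant factors of ∂_1 are all 1, so H_0 ≅ Z^2.
  H_1: rank ker ∂_1 − rank ∂_2 = (17 − 9) − 7 = 1, and the invariant factors of ∂_2 are all 1, so H_1 ≅ Z.
  H_2: rank ker ∂_2 − rank ∂_3 = (8 − 7) − 0 = 1, and there is no ∂_3, so H_2 ≅ Z.

H_0 ≅ Z^2,  H_1 ≅ Z,  H_2 ≅ Z.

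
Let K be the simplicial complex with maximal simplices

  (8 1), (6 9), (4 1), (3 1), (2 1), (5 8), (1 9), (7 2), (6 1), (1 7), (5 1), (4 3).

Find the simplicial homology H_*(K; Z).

H_0 = Z,  H_1 = Z^4.

Fix the vertex order 1 < 2 < 3 < 4 < 5 < 6 < 7 < 8 < 9 and write every simplex with vertices in increasing order. Then dim K = 1 and the simplices of K are:

  0-simplices (9): [1], [2], [3], [4], [5], [6], [7], [8], [9]
  1-simplices (12): [1,2], [1,3], [1,4], [1,5], [1,6], [1,7], [1,8], [1,9], [2,7], [3,4], [5,8], [6,9]

giving chain groups C_0 ≅ Z^9, C_1 ≅ Z^12.

∂_1: C_1 → C_0 maps an edge to its endpoints' difference, ∂[p,q] = q − p.
The resulting 9×12 matrix has rank 8, and its Smith normal form has invariant factors (1,1,1,1,1,1,1,1).

Now H_k = ker ∂_k / im ∂_{k+1}, so:

  H_0: rank C_0 − rank ∂_1 = 9 − 8 = 1, and the invariant factors of ∂_1 are all 1, so H_0 ≅ Z.
  H_1: rank ker ∂_1 − rank ∂_2 = (12 − 8) − 0 = 4, and there is no ∂_2, so H_1 ≅ Z^4.

(K is a triangulation of a wedge of 4 circles.)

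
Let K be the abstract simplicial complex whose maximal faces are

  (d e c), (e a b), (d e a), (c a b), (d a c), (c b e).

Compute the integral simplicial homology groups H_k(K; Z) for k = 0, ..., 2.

H_0 = Z,  H_1 = 0,  H_2 = Z.

We work with the vertex ordering a < b < c < d < e. The simplices of K, each written with vertices in increasing order, are:

  0-simplices (5): a, b, c, d, e
  1-simplices (9): ab, ac, ad, ae, bc, be, cd, ce, de
  2-simplices (6): abc, abe, acd, ade, bce, cde

so the chain groups are C_0 ≅ Z^5, C_1 ≅ Z^9, C_2 ≅ Z^6.

Boundary ∂_1: C_1 → C_0 is given by ∂[p,q] = [q] − [p].
As a 5×9 matrix over Z this has rank 4, with invariant factors (1,1,1,1).

The boundary map ∂_2: C_2 → C_1 sends each 2-simplex [p,q,r] to [q,r] − [p,r] + [p,q]. For instance
  ∂cde = de − ce + cd,
  ∂bce = ce − be + bc.
The resulting 9×6 matrix has rank 5, and its Smith normal form has invariant factors (1,1,1,1,1).

Computing H_k = (kernel of ∂_k) / (image of ∂_{k+1}):

  H_0: rank C_0 − rank ∂_1 = 5 − 4 = 1, and the invariant factors of ∂_1 are all 1, so H_0 = Z.
  H_1: rank ker ∂_1 − rank ∂_2 = (9 − 4) − 5 = 0, and the invariant factors of ∂_2 are all 1, so H_1 = 0.
  H_2: rank ker ∂_2 − rank ∂_3 = (6 − 5) − 0 = 1, and there is no ∂_3, so H_2 = Z.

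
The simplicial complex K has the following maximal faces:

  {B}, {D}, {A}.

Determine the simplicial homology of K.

H_0 = Z^3.

Order the vertices as A < B < D. Listing each simplex with vertices in this order, K has dimension 0 with simplices:

  0-simplices (3): A, B, D

Hence C_0 ≅ Z^3.

Reading off H_k = ker ∂_k / im ∂_{k+1}:

  H_0: rank C_0 − rank ∂_1 = 3 − 0 = 3, and there is no ∂_1, so H_0 ≅ Z^3.

(K is a triangulation of a set of 3 points.)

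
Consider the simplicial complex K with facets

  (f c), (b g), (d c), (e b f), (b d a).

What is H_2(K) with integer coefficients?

H_2 = 0.

Order the vertices as a < b < c < d < e < f < g. Listing each simplex with vertices in this order, K has dimension 2 with simplices:

  0-simplices (7): a, b, c, d, e, f, g
  1-simplices (9): ab, ad, bd, be, bf, bg, cd, cf, ef
  2-simplices (2): abd, bef

giving chain groups C_0 ≅ Z^7, C_1 ≅ Z^9, C_2 ≅ Z^2.

Boundary ∂_1: C_1 → C_0 is given by ∂[p,q] = [q] − [p]. For instance
  ∂bg = g − b.
The 7×9 boundary matrix has rank 6 and Smith normal form diag(1,1,1,1,1,1).

Boundary ∂_2: C_2 → C_1 maps a triangle to the signed sum of its edges. For instance
  ∂abd = bd − ad + ab,
  ∂bef = ef − bf + be.
The 9×2 boundary matrix has rank 2 and Smith normal form diag(1,1).

Now H_k = ker ∂_k / im ∂_{k+1}, so:

  H_2: rank ker ∂_2 − rank ∂_3 = (2 − 2) − 0 = 0, and there is no ∂_3, so H_2 = 0.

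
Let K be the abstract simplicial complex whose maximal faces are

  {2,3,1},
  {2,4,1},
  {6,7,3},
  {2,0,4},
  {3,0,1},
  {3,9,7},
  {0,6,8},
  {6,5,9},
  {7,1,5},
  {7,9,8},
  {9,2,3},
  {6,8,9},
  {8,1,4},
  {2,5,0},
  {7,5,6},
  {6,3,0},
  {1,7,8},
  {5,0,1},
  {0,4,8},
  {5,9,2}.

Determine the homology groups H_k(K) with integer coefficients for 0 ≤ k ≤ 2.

K has 10 vertices, 30 edges, 20 triangles.
rank ∂_0 = 0, rank ∂_1 = 9 ⇒ b_0 = 10 − 0 − 9 = 1; all invariant factors of ∂_1 are 1 so no torsion. So H_0 ≅ Z.
rank ∂_1 = 9, rank ∂_2 = 20 ⇒ b_1 = 30 − 9 − 20 = 1; ∂_2 has invariant factor(s) [2] giving torsion. So H_1 ≅ Z × Z/2.
rank ∂_2 = 20, rank ∂_3 = 0 ⇒ b_2 = 20 − 20 − 0 = 0. So H_2 ≅ 0.

H_0 ≅ Z,  H_1 ≅ Z × Z/2,  H_2 = 0.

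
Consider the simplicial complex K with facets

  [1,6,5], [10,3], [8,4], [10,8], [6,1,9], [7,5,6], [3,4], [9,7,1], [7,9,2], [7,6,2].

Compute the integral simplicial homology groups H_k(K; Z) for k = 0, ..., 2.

H_0 ≅ Z^2,  H_1 ≅ Z^2,  H_2 = 0.

We work with the vertex ordering 1 < 2 < 3 < 4 < 5 < 6 < 7 < 8 < 9 < 10. The simplices of K, each written with vertices in increasing order, are:

  0-simplices (10): [1], [2], [3], [4], [5], [6], [7], [8], [9], [10]
  1-simplices (16): [1,5], [1,6], [1,7], [1,9], [2,6], [2,7], [2,9], [3,4], [3,10], [4,8], [5,6], [5,7], [6,7], [6,9], [7,9], [8,10]
  2-simplices (6): [1,5,6], [1,6,9], [1,7,9], [2,6,7], [2,7,9], [5,6,7]

Hence C_0 ≅ Z^10, C_1 ≅ Z^16, C_2 ≅ Z^6.

Boundary ∂_1: C_1 → C_0 maps an edge to its endpoints' difference, ∂[p,q] = q − p.
As a 10×16 matrix over Z this has rank 8, with invariant factors (1,1,1,1,1,1,1,1).

The boundary map ∂_2: C_2 → C_1 sends each 2-simplex [p,q,r] to [q,r] − [p,r] + [p,q]. For instance
  ∂[2,7,9] = [7,9] − [2,9] + [2,7],
  ∂[2,6,7] = [6,7] − [2,7] + [2,6].
The resulting 16×6 matrix has rank 6, and its Smith normal form has invariant factors (1,1,1,1,1,1).

Now H_k = ker ∂_k / im ∂_{k+1}, so:

  H_0: rank C_0 − rank ∂_1 = 10 − 8 = 2, and the invariant factors of ∂_1 are all 1, so H_0 = Z^2.
  H_1: rank ker ∂_1 − rank ∂_2 = (16 − 8) − 6 = 2, and the invariant factors of ∂_2 are all 1, so H_1 = Z^2.
  H_2: rank ker ∂_2 − rank ∂_3 = (6 − 6) − 0 = 0, and there is no ∂_3, so H_2 = 0.

As a check, the Euler characteristic is 10 − 16 + 6 = 0, which agrees with 2 − 2 + 0 = 0.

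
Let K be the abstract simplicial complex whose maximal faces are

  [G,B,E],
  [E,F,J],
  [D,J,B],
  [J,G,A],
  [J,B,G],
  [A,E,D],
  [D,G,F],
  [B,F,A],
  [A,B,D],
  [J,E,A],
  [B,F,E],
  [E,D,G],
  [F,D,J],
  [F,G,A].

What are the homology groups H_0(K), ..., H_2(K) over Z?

Fix the vertex order A < B < D < E < F < G < J and write every simplex with vertices in increasing order. Then dim K = 2 and the simplices of K are:

  0-simplices (7): A, B, D, E, F, G, J
  1-simplices (21): AB, AD, AE, AF, AG, AJ, BD, BE, BF, BG, BJ, DE, DF, DG, DJ, EF, EG, EJ, FG, FJ, GJ
  2-simplices (14): ABD, ABF, ADE, AEJ, AFG, AGJ, BDJ, BEF, BEG, BGJ, DEG, DFG, DFJ, EFJ

so the chain groups are C_0 ≅ Z^7, C_1 ≅ Z^21, C_2 ≅ Z^14.

Boundary ∂_1: C_1 → C_0 is given by ∂[p,q] = [q] − [p]. For instance
  ∂GJ = J − G.
This gives a 7×21 integer matrix of rank 6; reducing to Smith normal form yields diagonal entries (1,1,1,1,1,1).

The boundary map ∂_2: C_2 → C_1 maps a triangle to the signed sum of its edges. For instance
  ∂BEG = EG − BG + BE,
  ∂DEG = EG − DG + DE.
This gives a 21×14 integer matrix of rank 13; reducing to Smith normal form yields diagonal entries (1,1,1,1,1,1,1,1,1,1,1,1,1).

Now H_k = ker ∂_k / im ∂_{k+1}, so:

  H_0: rank C_0 − rank ∂_1 = 7 − 6 = 1, and the invariant factors of ∂_1 are all 1, so H_0 = Z.
  H_1: rank ker ∂_1 − rank ∂_2 = (21 − 6) − 13 = 2, and the invariant factors of ∂_2 are all 1, so H_1 = Z^2.
  H_2: rank ker ∂_2 − rank ∂_3 = (14 − 13) − 0 = 1, and there is no ∂_3, so H_2 = Z.

H_0 ≅ Z,  H_1 ≅ Z^2,  H_2 ≅ Z.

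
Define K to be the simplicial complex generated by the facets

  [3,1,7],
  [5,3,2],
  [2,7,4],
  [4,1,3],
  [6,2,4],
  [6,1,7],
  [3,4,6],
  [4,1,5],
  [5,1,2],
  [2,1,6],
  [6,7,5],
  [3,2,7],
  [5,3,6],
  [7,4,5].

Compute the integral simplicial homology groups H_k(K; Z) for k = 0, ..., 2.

We work with the vertex ordering 1 < 2 < 3 < 4 < 5 < 6 < 7. The simplices of K, each written with vertices in increasing order, are:

  0-simplices (7): [1], [2], [3], [4], [5], [6], [7]
  1-simplices (21): [1,2], [1,3], [1,4], [1,5], [1,6], [1,7], [2,3], [2,4], [2,5], [2,6], [2,7], [3,4], [3,5], [3,6], [3,7], [4,5], [4,6], [4,7], [5,6], [5,7], [6,7]
  2-simplices (14): [1,2,5], [1,2,6], [1,3,4], [1,3,7], [1,4,5], [1,6,7], [2,3,5], [2,3,7], [2,4,6], [2,4,7], [3,4,6], [3,5,6], [4,5,7], [5,6,7]

so the chain groups are C_0 ≅ Z^7, C_1 ≅ Z^21, C_2 ≅ Z^14.

The boundary map ∂_1: C_1 → C_0 maps an edge to its endpoints' difference, ∂[p,q] = q − p.
The 7×21 boundary matrix has rank 6 and Smith normal form diag(1,1,1,1,1,1).

∂_2: C_2 → C_1 maps a triangle to the signed sum of its edges. For instance
  ∂[2,3,7] = [3,7] − [2,7] + [2,3],
  ∂[5,6,7] = [6,7] − [5,7] + [5,6].
This gives a 21×14 integer matrix of rank 13; reducing to Smith normal form yields diagonal entries (1,1,1,1,1,1,1,1,1,1,1,1,1).

Computing H_k = (kernel of ∂_k) / (image of ∂_{k+1}):

  H_0: rank C_0 − rank ∂_1 = 7 − 6 = 1, and the invariant factors of ∂_1 are all 1, so H_0 ≅ Z.
  H_1: rank ker ∂_1 − rank ∂_2 = (21 − 6) − 13 = 2, and the invariant factors of ∂_2 are all 1, so H_1 ≅ Z^2.
  H_2: rank ker ∂_2 − rank ∂_3 = (14 − 13) − 0 = 1, and there is no ∂_3, so H_2 ≅ Z.

As a check, the Euler characteristic is 7 − 21 + 14 = 0, which agrees with 1 − 2 + 1 = 0.

H_0 ≅ Z,  H_1 ≅ Z^2,  H_2 ≅ Z.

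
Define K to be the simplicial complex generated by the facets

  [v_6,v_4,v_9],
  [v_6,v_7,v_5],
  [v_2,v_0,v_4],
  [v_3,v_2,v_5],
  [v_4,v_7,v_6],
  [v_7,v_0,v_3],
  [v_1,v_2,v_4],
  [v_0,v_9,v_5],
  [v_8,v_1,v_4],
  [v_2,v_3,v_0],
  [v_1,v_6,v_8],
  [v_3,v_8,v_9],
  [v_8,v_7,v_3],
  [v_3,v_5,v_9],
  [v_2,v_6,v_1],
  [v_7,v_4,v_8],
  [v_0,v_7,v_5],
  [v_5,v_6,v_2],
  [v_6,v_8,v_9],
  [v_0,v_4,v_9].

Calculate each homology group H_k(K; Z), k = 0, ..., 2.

Fix the vertex order v_0 < v_1 < v_2 < v_3 < v_4 < v_5 < v_6 < v_7 < v_8 < v_9 and write every simplex with vertices in increasing order. Then dim K = 2 and the simplices of K are:

  0-simplices (10): [v_0], [v_1], [v_2], [v_3], [v_4], [v_5], [v_6], [v_7], [v_8], [v_9]
  1-simplices (30): (30 of them)
  2-simplices (20): (20 of them)

so the chain groups are C_0 ≅ Z^10, C_1 ≅ Z^30, C_2 ≅ Z^20.

Boundary ∂_1: C_1 → C_0 is given by ∂[p,q] = [q] − [p].
As a 10×30 matrix over Z this has rank 9, with invariant factors (1,1,1,1,1,1,1,1,1).

Boundary ∂_2: C_2 → C_1 maps a triangle to the signed sum of its edges. For instance
  ∂[v_0,v_2,v_3] = [v_2,v_3] − [v_0,v_3] + [v_0,v_2],
  ∂[v_0,v_3,v_7] = [v_3,v_7] − [v_0,v_7] + [v_0,v_3].
This gives a 30×20 integer matrix of rank 20; reducing to Smith normal form yields diagonal entries (1,1,1,1,1,1,1,1,1,1,1,1,1,1,1,1,1,1,1,2).

Computing H_k = (kernel of ∂_k) / (image of ∂_{k+1}):

  H_0: rank C_0 − rank ∂_1 = 10 − 9 = 1, and the invariant factors of ∂_1 are all 1, so H_0 ≅ Z.
  H_1: rank ker ∂_1 − rank ∂_2 = (30 − 9) − 20 = 1, and ∂_2 has invariant factor 2 > 1, so H_1 ≅ Z ⊕ Z_2.
  H_2: rank ker ∂_2 − rank ∂_3 = (20 − 20) − 0 = 0, and there is no ∂_3, so H_2 ≅ 0.

(K is a triangulation of the Klein bottle.)

H_0 = Z,  H_1 = Z ⊕ Z_2,  H_2 = 0.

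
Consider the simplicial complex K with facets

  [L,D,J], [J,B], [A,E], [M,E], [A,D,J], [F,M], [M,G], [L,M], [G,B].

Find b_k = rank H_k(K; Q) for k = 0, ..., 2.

Take the total order A < B < D < E < F < G < J < L < M on the vertex set. Then K (dimension 2) consists of the simplices:

  0-simplices (9): A, B, D, E, F, G, J, L, M
  1-simplices (12): AD, AE, AJ, BG, BJ, DJ, DL, EM, FM, GM, JL, LM
  2-simplices (2): ADJ, DJL

so the chain groups are C_0 ≅ Z^9, C_1 ≅ Z^12, C_2 ≅ Z^2.

∂_1: C_1 → C_0 is given by ∂[p,q] = [q] − [p]. For instance
  ∂BJ = J − B.
The 9×12 boundary matrix has rank 8 and Smith normal form diag(1,1,1,1,1,1,1,1).

Boundary ∂_2: C_2 → C_1 sends each 2-simplex [p,q,r] to [q,r] − [p,r] + [p,q]. For instance
  ∂ADJ = DJ − AJ + AD,
  ∂DJL = JL − DL + DJ.
This gives a 12×2 integer matrix of rank 2; reducing to Smith normal form yields diagonal entries (1,1).

Computing H_k = (kernel of ∂_k) / (image of ∂_{k+1}):

  H_0: rank C_0 − rank ∂_1 = 9 − 8 = 1, and the invariant factors of ∂_1 are all 1, so H_0 ≅ Z.
  H_1: rank ker ∂_1 − rank ∂_2 = (12 − 8) − 2 = 2, and the invariant factors of ∂_2 are all 1, so H_1 ≅ Z^2.
  H_2: rank ker ∂_2 − rank ∂_3 = (2 − 2) − 0 = 0, and there is no ∂_3, so H_2 ≅ 0.

Hence the Betti numbers are b_0 = 1, b_1 = 2, b_2 = 0.

b_0 = 1, b_1 = 2, b_2 = 0.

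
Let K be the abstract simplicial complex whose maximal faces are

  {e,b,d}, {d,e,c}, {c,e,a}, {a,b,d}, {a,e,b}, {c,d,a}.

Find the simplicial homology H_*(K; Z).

H_0 ≅ Z,  H_1 = 0,  H_2 ≅ Z.

Order the vertices as a < b < c < d < e. Listing each simplex with vertices in this order, K has dimension 2 with simplices:

  0-simplices (5): a, b, c, d, e
  1-simplices (9): ab, ac, ad, ae, bd, be, cd, ce, de
  2-simplices (6): abd, abe, acd, ace, bde, cde

giving chain groups C_0 ≅ Z^5, C_1 ≅ Z^9, C_2 ≅ Z^6.

Boundary ∂_1: C_1 → C_0 maps an edge to its endpoints' difference, ∂[p,q] = q − p. For instance
  ∂be = e − b.
The resulting 5×9 matrix has rank 4, and its Smith normal form has invariant factors (1,1,1,1).

∂_2: C_2 → C_1 sends each 2-simplex [p,q,r] to [q,r] − [p,r] + [p,q]. For instance
  ∂cde = de − ce + cd,
  ∂bde = de − be + bd.
As a 9×6 matrix over Z this has rank 5, with invariant factors (1,1,1,1,1).

Computing H_k = (kernel of ∂_k) / (image of ∂_{k+1}):

  H_0: rank C_0 − rank ∂_1 = 5 − 4 = 1, and the invariant factors of ∂_1 are all 1, so H_0 = Z.
  H_1: rank ker ∂_1 − rank ∂_2 = (9 − 4) − 5 = 0, and the invariant factors of ∂_2 are all 1, so H_1 = 0.
  H_2: rank ker ∂_2 − rank ∂_3 = (6 − 5) − 0 = 1, and there is no ∂_3, so H_2 = Z.

As a check, the Euler characteristic is 5 − 9 + 6 = 2, which agrees with 1 − 0 + 1 = 2.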